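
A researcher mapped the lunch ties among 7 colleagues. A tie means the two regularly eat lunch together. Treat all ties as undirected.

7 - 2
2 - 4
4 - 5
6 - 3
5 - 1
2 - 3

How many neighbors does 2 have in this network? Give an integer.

2 is directly tied to 3, 4, and 7. That is 3 neighbors, so the degree of 2 is 3.

3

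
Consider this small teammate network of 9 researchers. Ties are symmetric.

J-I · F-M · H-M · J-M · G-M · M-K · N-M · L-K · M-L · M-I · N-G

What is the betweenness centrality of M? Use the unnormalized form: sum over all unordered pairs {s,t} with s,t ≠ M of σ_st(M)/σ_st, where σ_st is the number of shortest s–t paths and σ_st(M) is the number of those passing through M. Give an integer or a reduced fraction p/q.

Pairs whose geodesics pass through M — G–L: 1; G–F: 1; G–J: 1; G–K: 1; G–H: 1; G–I: 1; N–L: 1; N–F: 1; N–J: 1; N–K: 1; N–H: 1; N–I: 1; L–F: 1; L–J: 1 … (+11 more pairs).
All other pairs contribute 0.
Summing the contributions gives betweenness(M) = 25.

25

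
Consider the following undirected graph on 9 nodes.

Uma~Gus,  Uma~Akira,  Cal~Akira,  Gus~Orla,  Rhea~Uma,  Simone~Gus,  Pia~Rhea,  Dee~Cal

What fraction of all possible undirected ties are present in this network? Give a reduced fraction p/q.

There are 8 edges and 9 nodes, so the maximum possible is C(9,2) = 36.
Density = 8/36 = 2/9.

2/9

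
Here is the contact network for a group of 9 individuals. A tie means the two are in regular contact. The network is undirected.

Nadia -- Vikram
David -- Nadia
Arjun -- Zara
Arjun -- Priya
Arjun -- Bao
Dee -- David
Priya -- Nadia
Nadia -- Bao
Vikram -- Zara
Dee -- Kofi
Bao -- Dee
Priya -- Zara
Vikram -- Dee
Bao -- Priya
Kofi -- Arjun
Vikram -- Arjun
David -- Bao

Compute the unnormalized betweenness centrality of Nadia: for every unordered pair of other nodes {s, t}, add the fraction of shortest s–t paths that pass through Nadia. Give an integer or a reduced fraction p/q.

31/15

Pairs whose geodesics pass through Nadia — Priya–Vikram: 1/3; Priya–David: 1/2; Zara–David: 2/5; Vikram–Bao: 1/3; Vikram–David: 1/2.
All other pairs contribute 0.
Summing the contributions gives betweenness(Nadia) = 31/15.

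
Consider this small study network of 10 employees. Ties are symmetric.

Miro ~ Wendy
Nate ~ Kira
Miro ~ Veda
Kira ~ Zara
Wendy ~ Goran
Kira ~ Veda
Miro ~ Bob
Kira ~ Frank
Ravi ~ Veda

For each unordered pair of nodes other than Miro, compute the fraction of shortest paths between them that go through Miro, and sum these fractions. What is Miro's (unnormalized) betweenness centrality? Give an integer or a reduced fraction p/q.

20

Pairs whose geodesics pass through Miro — Bob–Ravi: 1; Bob–Nate: 1; Bob–Wendy: 1; Bob–Goran: 1; Bob–Frank: 1; Bob–Veda: 1; Bob–Zara: 1; Bob–Kira: 1; Ravi–Wendy: 1; Ravi–Goran: 1; Nate–Wendy: 1; Nate–Goran: 1; Wendy–Frank: 1; Wendy–Veda: 1 … (+6 more pairs).
All other pairs contribute 0.
Summing the contributions gives betweenness(Miro) = 20.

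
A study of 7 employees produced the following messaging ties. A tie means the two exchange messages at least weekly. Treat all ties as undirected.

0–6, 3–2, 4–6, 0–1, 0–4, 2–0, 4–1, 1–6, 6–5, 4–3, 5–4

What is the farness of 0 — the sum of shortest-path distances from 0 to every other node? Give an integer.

Distances from 0: 1:1, 2:1, 3:2, 4:1, 5:2, 6:1.
Sum = 1 + 1 + 2 + 1 + 2 + 1 = 8.

8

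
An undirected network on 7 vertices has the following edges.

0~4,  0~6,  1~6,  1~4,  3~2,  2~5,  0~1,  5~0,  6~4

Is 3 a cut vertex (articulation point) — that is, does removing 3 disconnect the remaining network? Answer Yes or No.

No

Even without 3, every remaining node can still reach every other (the residual graph is connected), so 3 is not a cut vertex.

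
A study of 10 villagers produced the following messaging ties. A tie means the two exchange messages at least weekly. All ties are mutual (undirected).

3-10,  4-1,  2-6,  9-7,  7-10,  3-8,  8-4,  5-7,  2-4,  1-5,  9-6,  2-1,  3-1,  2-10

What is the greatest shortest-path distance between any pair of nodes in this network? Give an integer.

4

Eccentricity of each node (its greatest distance to any other): 1:3, 2:2, 3:3, 4:3, 5:3, 6:3, 7:3, 8:4, 9:4, 10:2.
The maximum eccentricity is 4, realized for instance by the pair 9–8 via 9 – 7 – 10 – 3 – 8. So the diameter is 4.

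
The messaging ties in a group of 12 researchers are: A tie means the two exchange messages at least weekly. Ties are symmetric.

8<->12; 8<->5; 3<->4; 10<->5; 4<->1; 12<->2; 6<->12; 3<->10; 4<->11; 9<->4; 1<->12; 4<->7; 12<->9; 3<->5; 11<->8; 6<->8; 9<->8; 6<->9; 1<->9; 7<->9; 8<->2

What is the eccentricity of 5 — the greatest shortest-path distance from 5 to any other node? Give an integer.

Distances from 5: 1:3, 2:2, 3:1, 4:2, 6:2, 7:3, 8:1, 9:2, 10:1, 11:2, 12:2.
The largest is 3 (to 1 and 7), so the eccentricity of 5 is 3.

3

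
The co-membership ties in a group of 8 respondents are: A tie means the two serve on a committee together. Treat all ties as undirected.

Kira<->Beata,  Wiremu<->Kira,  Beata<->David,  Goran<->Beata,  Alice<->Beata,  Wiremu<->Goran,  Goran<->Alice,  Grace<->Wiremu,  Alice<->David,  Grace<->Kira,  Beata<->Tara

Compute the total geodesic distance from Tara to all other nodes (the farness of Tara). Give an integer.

15

Distances from Tara: Alice:2, Beata:1, David:2, Goran:2, Grace:3, Kira:2, Wiremu:3.
Sum = 2 + 1 + 2 + 2 + 3 + 2 + 3 = 15.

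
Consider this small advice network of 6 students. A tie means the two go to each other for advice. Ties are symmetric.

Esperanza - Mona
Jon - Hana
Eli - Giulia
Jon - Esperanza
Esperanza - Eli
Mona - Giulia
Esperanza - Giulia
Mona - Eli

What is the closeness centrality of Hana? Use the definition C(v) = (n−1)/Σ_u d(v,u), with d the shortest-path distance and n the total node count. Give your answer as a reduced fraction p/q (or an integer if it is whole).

5/12

Distances from Hana: Eli:3, Esperanza:2, Giulia:3, Jon:1, Mona:3. Sum = 12.
n = 6, so closeness = 5/12.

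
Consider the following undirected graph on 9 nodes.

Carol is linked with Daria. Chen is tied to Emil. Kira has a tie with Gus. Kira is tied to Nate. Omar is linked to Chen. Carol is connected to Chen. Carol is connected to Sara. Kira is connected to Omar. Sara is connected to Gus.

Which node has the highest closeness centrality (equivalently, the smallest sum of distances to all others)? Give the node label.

Chen

Farness (sum of distances to all others) for each node — Carol:16, Chen:15, Daria:23, Emil:22, Gus:18, Kira:17, Nate:24, Omar:16, Sara:17.
The smallest farness is 15, for Chen, so Chen has the highest closeness.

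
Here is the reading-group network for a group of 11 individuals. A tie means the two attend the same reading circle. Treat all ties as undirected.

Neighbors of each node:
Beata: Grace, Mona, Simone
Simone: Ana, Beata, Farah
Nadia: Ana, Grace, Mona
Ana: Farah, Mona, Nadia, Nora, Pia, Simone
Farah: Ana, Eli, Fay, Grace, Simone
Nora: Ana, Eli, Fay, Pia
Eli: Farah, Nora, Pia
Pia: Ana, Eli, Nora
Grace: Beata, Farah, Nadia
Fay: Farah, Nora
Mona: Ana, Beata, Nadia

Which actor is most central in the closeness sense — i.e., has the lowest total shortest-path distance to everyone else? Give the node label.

Ana

Farness (sum of distances to all others) for each node — Ana:14, Beata:21, Eli:20, Farah:15, Fay:21, Grace:19, Mona:19, Nadia:19, Nora:18, Pia:19, Simone:17.
The smallest farness is 14, for Ana, so Ana has the highest closeness.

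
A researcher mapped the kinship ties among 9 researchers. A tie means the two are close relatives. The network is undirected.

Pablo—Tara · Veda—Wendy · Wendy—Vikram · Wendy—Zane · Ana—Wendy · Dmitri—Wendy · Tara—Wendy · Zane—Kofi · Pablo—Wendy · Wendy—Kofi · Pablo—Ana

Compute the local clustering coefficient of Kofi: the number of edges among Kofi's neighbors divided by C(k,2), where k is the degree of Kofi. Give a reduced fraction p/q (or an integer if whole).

1

Kofi's neighbors: Wendy and Zane (k = 2).
Possible neighbor pairs: C(2,2) = 1. Edges among them: Wendy–Zane → e = 1.
Clustering(Kofi) = 1/1.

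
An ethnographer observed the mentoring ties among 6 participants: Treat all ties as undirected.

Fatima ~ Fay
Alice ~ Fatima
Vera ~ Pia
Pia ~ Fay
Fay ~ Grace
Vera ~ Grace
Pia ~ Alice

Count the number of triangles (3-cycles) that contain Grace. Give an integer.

Grace's neighbors are Fay and Vera, but none of them are tied to each other, so no triangle contains Grace.

0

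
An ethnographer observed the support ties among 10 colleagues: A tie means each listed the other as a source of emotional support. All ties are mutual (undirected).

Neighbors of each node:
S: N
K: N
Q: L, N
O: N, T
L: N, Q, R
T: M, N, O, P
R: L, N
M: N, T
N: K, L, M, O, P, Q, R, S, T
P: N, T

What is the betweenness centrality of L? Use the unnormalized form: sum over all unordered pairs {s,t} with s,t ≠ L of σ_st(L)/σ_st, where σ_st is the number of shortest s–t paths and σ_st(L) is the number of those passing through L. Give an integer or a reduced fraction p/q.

Pairs whose geodesics pass through L — R–Q: 1/2.
All other pairs contribute 0.
Summing the contributions gives betweenness(L) = 1/2.

1/2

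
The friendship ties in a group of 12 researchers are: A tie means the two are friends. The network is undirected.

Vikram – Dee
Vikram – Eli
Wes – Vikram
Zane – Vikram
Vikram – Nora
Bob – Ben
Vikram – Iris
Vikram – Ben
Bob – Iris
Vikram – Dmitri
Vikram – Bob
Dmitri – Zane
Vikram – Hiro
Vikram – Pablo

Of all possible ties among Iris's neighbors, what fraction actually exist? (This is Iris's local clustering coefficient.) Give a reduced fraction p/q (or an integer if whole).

Iris's neighbors: Bob and Vikram (k = 2).
Possible neighbor pairs: C(2,2) = 1. Edges among them: Bob–Vikram → e = 1.
Clustering(Iris) = 1/1.

1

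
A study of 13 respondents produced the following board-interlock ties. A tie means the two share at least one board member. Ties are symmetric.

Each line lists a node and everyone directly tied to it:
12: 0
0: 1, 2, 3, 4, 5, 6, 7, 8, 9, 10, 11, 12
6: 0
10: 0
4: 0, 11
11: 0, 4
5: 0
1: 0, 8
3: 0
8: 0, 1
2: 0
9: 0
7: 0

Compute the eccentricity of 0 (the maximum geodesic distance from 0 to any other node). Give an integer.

Distances from 0: 1:1, 2:1, 3:1, 4:1, 5:1, 6:1, 7:1, 8:1, 9:1, 10:1, 11:1, 12:1.
The largest is 1 (to 1, 9, 11, 8, 12, 5, 6, 4, 2, 10, 3, and 7), so the eccentricity of 0 is 1.

1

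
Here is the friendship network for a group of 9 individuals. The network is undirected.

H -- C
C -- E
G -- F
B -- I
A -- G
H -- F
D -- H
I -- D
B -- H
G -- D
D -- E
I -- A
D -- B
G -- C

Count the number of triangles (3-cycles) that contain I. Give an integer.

I's neighbors: A, B, and D.
Neighbor pairs that are themselves tied: I–B–D. Each forms one triangle with I, for 1 in total.

1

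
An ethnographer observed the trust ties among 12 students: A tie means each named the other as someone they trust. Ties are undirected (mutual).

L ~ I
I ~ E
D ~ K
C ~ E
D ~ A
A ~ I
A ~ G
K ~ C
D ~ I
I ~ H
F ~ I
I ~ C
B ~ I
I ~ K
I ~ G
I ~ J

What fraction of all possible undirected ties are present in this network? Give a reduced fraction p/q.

8/33

There are 16 edges and 12 nodes, so the maximum possible is C(12,2) = 66.
Density = 16/66 = 8/33.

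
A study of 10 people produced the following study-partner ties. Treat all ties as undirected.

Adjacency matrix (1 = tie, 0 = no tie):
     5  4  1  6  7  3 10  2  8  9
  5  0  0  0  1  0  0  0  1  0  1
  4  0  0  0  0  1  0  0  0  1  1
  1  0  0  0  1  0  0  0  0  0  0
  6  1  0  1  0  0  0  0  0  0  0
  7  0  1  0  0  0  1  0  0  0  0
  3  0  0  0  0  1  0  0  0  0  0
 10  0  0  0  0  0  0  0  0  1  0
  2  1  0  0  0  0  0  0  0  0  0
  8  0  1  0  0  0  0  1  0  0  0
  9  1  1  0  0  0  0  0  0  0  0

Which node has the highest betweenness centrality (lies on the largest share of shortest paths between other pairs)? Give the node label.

4

Unnormalized betweenness of each node: 1:0, 2:0, 3:0, 4:24, 5:20, 6:8, 7:8, 8:8, 9:20, 10:0.
4 has the largest value, 24, making it the main broker — the node through which the most shortest paths run.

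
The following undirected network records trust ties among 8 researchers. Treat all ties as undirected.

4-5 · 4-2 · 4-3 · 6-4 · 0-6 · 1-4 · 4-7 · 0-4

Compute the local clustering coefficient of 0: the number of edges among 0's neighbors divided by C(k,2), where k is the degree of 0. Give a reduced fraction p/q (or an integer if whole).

1

0's neighbors: 4 and 6 (k = 2).
Possible neighbor pairs: C(2,2) = 1. Edges among them: 4–6 → e = 1.
Clustering(0) = 1/1.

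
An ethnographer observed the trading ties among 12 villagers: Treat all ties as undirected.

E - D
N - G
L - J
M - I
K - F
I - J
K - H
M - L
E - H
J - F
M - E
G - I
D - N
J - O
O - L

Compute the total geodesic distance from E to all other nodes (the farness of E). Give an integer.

Distances from E: D:1, F:3, G:3, H:1, I:2, J:3, K:2, L:2, M:1, N:2, O:3.
Sum = 1 + 3 + 3 + 1 + 2 + 3 + 2 + 2 + 1 + 2 + 3 = 23.

23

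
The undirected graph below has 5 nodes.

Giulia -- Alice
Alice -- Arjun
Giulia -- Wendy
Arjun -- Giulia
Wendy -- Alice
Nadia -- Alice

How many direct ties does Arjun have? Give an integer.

Arjun is directly tied to Alice and Giulia. That is 2 neighbors, so the degree of Arjun is 2.

2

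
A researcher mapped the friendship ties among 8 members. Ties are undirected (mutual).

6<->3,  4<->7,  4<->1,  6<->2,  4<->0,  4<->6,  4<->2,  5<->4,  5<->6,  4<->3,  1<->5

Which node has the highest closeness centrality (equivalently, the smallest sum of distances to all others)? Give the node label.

Farness (sum of distances to all others) for each node — 0:13, 1:12, 2:12, 3:12, 4:7, 5:11, 6:10, 7:13.
The smallest farness is 7, for 4, so 4 has the highest closeness.

4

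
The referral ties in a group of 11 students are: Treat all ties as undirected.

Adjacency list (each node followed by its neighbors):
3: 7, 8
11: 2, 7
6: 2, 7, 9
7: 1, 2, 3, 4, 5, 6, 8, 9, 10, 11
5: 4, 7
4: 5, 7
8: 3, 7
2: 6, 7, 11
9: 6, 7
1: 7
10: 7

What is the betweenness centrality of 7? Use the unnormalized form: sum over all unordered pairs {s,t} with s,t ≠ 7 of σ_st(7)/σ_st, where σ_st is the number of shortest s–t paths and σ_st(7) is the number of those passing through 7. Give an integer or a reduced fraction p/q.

39

Pairs whose geodesics pass through 7 — 8–11: 1; 8–10: 1; 8–5: 1; 8–1: 1; 8–4: 1; 8–2: 1; 8–6: 1; 8–9: 1; 11–3: 1; 11–10: 1; 11–5: 1; 11–1: 1; 11–4: 1; 11–6: 1/2 … (+26 more pairs).
All other pairs contribute 0.
Summing the contributions gives betweenness(7) = 39.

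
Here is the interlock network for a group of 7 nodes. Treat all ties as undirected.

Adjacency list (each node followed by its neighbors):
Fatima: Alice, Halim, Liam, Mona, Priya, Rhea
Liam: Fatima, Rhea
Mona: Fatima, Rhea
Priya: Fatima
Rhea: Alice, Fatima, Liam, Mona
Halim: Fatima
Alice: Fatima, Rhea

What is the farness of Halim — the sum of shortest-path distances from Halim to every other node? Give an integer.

Distances from Halim: Alice:2, Fatima:1, Liam:2, Mona:2, Priya:2, Rhea:2.
Sum = 2 + 1 + 2 + 2 + 2 + 2 = 11.

11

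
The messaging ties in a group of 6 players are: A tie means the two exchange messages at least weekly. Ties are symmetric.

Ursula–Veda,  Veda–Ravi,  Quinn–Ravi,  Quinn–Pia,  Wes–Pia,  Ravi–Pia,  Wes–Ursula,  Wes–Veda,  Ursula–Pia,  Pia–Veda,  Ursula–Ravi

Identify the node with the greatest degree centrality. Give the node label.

Degrees — Pia:5, Quinn:2, Ravi:4, Ursula:4, Veda:4, Wes:3.
The maximum is 5, attained only by Pia.

Pia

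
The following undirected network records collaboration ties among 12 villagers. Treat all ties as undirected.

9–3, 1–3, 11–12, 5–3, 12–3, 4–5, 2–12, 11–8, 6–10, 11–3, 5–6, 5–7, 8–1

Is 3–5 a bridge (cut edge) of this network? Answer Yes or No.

Yes

Without the 3–5 edge there is no alternate route between 3 and 5, so the network disconnects. It is a bridge.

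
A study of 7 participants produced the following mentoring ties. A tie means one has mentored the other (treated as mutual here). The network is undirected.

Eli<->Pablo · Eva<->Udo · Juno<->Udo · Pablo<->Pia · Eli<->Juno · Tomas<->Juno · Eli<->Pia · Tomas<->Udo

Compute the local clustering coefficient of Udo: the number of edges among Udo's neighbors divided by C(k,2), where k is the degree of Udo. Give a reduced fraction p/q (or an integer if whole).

Udo's neighbors: Eva, Juno, and Tomas (k = 3).
Possible neighbor pairs: C(3,2) = 3. Edges among them: Juno–Tomas → e = 1.
Clustering(Udo) = 1/3.

1/3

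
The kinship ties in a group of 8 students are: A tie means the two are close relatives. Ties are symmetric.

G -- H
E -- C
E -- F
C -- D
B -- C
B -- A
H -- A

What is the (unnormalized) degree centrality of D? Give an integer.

D is directly tied to C. That is 1 neighbor, so the degree of D is 1.

1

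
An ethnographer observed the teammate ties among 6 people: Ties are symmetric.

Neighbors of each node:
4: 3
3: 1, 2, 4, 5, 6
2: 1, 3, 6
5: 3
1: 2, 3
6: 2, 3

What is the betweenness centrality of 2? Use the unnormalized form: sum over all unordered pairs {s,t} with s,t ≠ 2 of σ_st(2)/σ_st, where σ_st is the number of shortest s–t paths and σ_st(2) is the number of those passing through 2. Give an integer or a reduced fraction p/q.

Pairs whose geodesics pass through 2 — 6–1: 1/2.
All other pairs contribute 0.
Summing the contributions gives betweenness(2) = 1/2.

1/2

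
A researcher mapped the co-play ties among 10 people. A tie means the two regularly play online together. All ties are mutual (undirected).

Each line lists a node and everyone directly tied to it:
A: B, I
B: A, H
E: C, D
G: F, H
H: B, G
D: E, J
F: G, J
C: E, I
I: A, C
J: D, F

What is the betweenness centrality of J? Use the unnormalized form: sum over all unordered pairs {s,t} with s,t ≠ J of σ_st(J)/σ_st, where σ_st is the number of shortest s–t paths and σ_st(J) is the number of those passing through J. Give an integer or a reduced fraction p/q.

8

Pairs whose geodesics pass through J — G–D: 1; G–E: 1; G–C: 1/2; F–D: 1; F–E: 1; F–C: 1; F–I: 1/2; D–B: 1/2; D–H: 1; E–H: 1/2.
All other pairs contribute 0.
Summing the contributions gives betweenness(J) = 8.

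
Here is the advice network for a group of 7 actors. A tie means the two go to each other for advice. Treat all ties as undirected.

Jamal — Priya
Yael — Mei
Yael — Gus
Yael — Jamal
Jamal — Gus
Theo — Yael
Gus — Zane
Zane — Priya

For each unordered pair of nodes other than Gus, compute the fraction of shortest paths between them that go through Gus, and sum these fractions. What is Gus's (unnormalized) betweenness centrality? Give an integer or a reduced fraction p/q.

Pairs whose geodesics pass through Gus — Zane–Jamal: 1/2; Zane–Mei: 1; Zane–Theo: 1; Zane–Yael: 1.
All other pairs contribute 0.
Summing the contributions gives betweenness(Gus) = 7/2.

7/2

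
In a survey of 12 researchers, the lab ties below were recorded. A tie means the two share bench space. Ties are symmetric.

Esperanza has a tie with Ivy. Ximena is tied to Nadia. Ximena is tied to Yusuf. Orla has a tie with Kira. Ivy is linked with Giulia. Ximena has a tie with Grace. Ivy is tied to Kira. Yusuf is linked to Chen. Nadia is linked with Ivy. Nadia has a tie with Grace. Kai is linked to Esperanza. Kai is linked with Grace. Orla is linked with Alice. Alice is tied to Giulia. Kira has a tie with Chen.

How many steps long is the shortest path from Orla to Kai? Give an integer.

One shortest route is Orla – Kira – Ivy – Esperanza – Kai, which uses 4 edges, and at distance 3 from Orla we only reach {Esperanza, Nadia, Yusuf}, which does not include Kai. So d(Orla,Kai) = 4.

4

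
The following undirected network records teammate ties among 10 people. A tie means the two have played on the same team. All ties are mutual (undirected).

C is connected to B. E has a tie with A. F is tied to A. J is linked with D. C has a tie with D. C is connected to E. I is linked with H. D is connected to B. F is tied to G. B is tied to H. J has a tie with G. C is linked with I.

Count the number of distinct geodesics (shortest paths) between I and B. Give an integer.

2

The shortest distance is 2. The length-2 paths are: I–C–B; I–H–B.
That gives 2 distinct shortest paths.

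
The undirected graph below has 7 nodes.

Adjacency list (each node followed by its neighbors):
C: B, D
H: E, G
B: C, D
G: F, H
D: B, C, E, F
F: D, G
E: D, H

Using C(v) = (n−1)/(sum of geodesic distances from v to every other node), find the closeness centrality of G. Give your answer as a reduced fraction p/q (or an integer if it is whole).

Distances from G: B:3, C:3, D:2, E:2, F:1, H:1. Sum = 12.
n = 7, so closeness = 6/12 = 1/2.

1/2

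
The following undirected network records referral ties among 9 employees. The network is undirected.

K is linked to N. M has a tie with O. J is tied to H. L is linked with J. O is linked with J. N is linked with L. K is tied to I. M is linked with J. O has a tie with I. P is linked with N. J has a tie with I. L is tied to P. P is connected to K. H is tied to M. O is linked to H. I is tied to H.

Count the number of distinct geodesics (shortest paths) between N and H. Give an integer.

The shortest distance is 3. The length-3 paths are: N–K–I–H; N–L–J–H.
That gives 2 distinct shortest paths.

2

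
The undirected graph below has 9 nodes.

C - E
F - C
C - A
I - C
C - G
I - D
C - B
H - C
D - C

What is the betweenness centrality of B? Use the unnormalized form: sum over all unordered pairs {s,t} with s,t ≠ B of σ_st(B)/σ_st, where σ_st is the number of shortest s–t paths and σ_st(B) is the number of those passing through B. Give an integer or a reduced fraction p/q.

No shortest path between any pair of other nodes passes through B.
Summing the contributions gives betweenness(B) = 0.

0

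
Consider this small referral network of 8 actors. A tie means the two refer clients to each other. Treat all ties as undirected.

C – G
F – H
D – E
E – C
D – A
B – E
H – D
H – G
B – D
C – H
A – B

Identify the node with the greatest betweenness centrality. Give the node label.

Unnormalized betweenness of each node: A:0, B:5/6, C:5/2, D:23/3, E:8/3, F:0, G:0, H:28/3.
H has the largest value, 28/3, making it the main broker — the node through which the most shortest paths run.

H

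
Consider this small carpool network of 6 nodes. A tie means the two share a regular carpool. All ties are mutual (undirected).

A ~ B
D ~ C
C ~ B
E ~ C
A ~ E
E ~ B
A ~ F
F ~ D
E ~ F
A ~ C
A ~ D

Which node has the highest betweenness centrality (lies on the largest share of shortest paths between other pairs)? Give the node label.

Unnormalized betweenness of each node: A:5/3, B:0, C:5/6, D:1/3, E:5/6, F:1/3.
A has the largest value, 5/3, making it the main broker — the node through which the most shortest paths run.

A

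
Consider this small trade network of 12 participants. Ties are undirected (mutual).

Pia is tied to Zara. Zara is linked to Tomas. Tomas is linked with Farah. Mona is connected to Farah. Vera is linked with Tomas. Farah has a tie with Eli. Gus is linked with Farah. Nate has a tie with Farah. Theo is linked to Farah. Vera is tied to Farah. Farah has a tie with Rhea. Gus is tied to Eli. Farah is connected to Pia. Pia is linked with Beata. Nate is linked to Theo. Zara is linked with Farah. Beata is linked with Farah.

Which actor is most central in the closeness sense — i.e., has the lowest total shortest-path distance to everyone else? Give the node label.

Farah

Farness (sum of distances to all others) for each node — Beata:20, Eli:20, Farah:11, Gus:20, Mona:21, Nate:20, Pia:19, Rhea:21, Theo:20, Tomas:19, Vera:20, Zara:19.
The smallest farness is 11, for Farah, so Farah has the highest closeness.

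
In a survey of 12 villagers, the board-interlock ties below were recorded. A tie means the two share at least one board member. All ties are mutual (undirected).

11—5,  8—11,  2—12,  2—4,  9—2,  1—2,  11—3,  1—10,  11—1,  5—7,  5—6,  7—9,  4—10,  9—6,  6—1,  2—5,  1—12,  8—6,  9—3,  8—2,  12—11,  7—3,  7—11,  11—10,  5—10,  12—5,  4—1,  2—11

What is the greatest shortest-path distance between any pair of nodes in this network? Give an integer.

3

Eccentricity of each node (its greatest distance to any other): 1:2, 2:2, 3:3, 4:3, 5:2, 6:2, 7:3, 8:2, 9:3, 10:3, 11:2, 12:2.
The maximum eccentricity is 3, realized for instance by the pair 4–3 via 4 – 2 – 9 – 3. So the diameter is 3.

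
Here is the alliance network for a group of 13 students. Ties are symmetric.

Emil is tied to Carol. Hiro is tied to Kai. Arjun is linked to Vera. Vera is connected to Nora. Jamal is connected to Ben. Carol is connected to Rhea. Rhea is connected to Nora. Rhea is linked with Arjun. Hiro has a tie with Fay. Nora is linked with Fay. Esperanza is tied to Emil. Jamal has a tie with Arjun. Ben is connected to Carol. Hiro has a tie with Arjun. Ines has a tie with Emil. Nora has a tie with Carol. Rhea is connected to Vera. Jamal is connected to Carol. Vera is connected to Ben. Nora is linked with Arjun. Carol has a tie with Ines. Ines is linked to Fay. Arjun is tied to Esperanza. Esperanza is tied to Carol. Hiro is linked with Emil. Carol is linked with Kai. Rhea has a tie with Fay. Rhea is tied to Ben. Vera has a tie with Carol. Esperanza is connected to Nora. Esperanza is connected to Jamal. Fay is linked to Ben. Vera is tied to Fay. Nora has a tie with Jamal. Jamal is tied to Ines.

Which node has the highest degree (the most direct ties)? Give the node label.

Carol

Degrees — Arjun:6, Ben:5, Carol:9, Emil:4, Esperanza:5, Fay:6, Hiro:4, Ines:4, Jamal:6, Kai:2, Nora:7, Rhea:6, Vera:6.
The maximum is 9, attained only by Carol.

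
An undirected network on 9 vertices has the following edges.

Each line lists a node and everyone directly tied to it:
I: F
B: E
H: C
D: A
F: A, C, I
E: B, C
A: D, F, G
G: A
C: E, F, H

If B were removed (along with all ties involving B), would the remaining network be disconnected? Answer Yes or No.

Even without B, every remaining node can still reach every other (the residual graph is connected), so B is not a cut vertex.

No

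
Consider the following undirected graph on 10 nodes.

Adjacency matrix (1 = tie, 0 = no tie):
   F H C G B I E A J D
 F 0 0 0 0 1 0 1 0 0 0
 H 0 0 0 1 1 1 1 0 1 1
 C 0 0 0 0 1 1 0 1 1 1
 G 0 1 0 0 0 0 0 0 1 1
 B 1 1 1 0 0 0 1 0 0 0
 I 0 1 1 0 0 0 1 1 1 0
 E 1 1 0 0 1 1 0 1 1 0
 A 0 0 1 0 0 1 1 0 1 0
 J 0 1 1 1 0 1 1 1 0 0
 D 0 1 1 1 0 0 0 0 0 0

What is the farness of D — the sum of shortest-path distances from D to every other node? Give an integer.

Distances from D: A:2, B:2, C:1, E:2, F:3, G:1, H:1, I:2, J:2.
Sum = 2 + 2 + 1 + 2 + 3 + 1 + 1 + 2 + 2 = 16.

16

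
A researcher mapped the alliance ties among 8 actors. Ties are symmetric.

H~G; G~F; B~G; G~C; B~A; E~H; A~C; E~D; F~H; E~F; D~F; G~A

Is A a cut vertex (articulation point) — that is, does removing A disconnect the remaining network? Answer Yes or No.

Even without A, every remaining node can still reach every other (the residual graph is connected), so A is not a cut vertex.

No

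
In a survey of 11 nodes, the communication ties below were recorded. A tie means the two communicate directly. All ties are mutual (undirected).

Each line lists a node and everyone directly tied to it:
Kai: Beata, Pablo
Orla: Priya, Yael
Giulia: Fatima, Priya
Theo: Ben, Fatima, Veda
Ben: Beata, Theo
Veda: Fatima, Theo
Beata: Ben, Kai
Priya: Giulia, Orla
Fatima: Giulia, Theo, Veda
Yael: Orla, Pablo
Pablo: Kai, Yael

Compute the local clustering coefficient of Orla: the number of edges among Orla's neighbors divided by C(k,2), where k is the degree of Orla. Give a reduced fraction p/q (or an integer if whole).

Orla's neighbors: Priya and Yael (k = 2).
Possible neighbor pairs: C(2,2) = 1. Edges among them: none → e = 0.
Clustering(Orla) = 0/1.

0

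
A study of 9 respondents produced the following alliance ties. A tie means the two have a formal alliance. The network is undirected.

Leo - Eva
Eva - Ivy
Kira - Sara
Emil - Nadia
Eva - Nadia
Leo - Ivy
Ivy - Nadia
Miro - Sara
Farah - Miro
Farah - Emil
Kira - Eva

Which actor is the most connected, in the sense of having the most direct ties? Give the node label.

Degrees — Emil:2, Eva:4, Farah:2, Ivy:3, Kira:2, Leo:2, Miro:2, Nadia:3, Sara:2.
The maximum is 4, attained only by Eva.

Eva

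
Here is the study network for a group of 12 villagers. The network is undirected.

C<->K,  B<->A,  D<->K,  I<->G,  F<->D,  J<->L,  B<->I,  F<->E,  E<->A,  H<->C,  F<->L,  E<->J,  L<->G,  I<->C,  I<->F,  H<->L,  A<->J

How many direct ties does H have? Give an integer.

H is directly tied to C and L. That is 2 neighbors, so the degree of H is 2.

2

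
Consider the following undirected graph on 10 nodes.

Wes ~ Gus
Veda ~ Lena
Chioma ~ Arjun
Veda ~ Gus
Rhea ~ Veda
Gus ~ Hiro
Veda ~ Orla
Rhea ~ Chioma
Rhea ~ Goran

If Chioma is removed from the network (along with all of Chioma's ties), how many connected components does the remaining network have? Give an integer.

2

Without Chioma, the remaining ties split the others into: {Goran, Gus, Hiro, Lena, Orla, Rhea, Veda, Wes}; {Arjun}.
That's 2 separate components.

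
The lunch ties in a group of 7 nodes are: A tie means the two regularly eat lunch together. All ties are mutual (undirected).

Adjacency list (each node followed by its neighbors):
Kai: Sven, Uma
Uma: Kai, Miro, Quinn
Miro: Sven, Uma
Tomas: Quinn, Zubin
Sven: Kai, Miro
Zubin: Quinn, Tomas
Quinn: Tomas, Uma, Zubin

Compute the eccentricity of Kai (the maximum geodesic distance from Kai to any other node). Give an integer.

Distances from Kai: Miro:2, Quinn:2, Sven:1, Tomas:3, Uma:1, Zubin:3.
The largest is 3 (to Zubin and Tomas), so the eccentricity of Kai is 3.

3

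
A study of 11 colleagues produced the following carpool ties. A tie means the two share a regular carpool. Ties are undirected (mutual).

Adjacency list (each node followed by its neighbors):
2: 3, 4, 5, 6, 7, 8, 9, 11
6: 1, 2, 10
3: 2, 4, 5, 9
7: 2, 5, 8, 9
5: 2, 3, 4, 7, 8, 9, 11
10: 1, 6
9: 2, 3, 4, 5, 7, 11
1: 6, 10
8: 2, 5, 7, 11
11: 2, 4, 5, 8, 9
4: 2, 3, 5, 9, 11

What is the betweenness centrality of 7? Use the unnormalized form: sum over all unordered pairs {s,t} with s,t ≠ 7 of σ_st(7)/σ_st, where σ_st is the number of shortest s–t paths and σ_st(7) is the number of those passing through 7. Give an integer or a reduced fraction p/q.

1/4

Pairs whose geodesics pass through 7 — 8–9: 1/4.
All other pairs contribute 0.
Summing the contributions gives betweenness(7) = 1/4.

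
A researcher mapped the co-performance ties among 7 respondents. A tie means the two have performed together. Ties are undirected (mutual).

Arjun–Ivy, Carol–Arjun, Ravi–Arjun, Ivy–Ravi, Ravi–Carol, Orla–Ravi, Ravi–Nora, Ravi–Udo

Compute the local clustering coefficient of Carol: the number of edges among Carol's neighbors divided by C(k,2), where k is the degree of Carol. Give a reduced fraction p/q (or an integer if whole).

1

Carol's neighbors: Arjun and Ravi (k = 2).
Possible neighbor pairs: C(2,2) = 1. Edges among them: Arjun–Ravi → e = 1.
Clustering(Carol) = 1/1.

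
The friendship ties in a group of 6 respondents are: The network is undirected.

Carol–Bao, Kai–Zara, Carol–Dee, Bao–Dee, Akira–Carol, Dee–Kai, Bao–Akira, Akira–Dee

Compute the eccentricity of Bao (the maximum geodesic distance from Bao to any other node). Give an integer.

3

Distances from Bao: Akira:1, Carol:1, Dee:1, Kai:2, Zara:3.
The largest is 3 (to Zara), so the eccentricity of Bao is 3.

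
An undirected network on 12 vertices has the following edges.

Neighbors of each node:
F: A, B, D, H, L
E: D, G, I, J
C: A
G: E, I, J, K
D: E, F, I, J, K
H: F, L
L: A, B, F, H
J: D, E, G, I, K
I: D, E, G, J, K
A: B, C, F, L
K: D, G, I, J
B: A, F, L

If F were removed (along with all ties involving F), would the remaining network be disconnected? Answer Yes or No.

Removing F leaves {A, B, C, H, and L} with no path to {D, E, G, I, J, and K}, so the network splits into 2 components. F is a cut vertex.

Yes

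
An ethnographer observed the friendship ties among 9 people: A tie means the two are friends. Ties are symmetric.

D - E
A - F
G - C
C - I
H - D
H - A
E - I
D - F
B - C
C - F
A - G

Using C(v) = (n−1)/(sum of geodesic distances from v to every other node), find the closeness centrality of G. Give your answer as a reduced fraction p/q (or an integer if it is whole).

Distances from G: A:1, B:2, C:1, D:3, E:3, F:2, H:2, I:2. Sum = 16.
n = 9, so closeness = 8/16 = 1/2.

1/2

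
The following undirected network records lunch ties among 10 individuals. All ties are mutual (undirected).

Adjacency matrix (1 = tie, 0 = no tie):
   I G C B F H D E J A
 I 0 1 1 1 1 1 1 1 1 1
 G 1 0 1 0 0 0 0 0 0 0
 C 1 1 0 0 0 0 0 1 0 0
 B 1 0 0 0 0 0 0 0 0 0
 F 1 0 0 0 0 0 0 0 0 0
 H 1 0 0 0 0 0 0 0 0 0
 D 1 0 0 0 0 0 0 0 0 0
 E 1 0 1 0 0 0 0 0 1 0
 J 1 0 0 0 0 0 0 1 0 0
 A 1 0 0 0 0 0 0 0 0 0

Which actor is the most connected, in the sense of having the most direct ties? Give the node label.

Degrees — A:1, B:1, C:3, D:1, E:3, F:1, G:2, H:1, I:9, J:2.
The maximum is 9, attained only by I.

I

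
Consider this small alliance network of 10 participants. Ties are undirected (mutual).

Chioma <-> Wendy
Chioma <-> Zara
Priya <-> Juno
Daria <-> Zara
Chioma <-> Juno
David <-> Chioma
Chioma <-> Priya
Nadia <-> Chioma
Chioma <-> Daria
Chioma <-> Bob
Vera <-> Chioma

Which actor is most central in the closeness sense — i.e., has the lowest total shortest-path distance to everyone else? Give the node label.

Farness (sum of distances to all others) for each node — Bob:17, Chioma:9, Daria:16, David:17, Juno:16, Nadia:17, Priya:16, Vera:17, Wendy:17, Zara:16.
The smallest farness is 9, for Chioma, so Chioma has the highest closeness.

Chioma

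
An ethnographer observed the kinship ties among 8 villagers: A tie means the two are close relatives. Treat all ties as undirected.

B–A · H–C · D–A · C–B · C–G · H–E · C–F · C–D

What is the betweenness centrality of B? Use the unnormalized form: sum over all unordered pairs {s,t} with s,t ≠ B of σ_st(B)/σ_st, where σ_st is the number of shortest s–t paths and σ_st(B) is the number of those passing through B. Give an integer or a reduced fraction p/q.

Pairs whose geodesics pass through B — G–A: 1/2; E–A: 1/2; H–A: 1/2; A–C: 1/2; A–F: 1/2.
All other pairs contribute 0.
Summing the contributions gives betweenness(B) = 5/2.

5/2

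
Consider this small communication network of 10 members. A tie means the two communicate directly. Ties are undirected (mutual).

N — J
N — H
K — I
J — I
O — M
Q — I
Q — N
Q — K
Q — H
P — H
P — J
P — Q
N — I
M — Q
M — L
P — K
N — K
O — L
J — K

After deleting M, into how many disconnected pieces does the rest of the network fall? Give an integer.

Without M, the remaining ties split the others into: {H, I, J, K, N, P, Q}; {L, O}.
That's 2 separate components.

2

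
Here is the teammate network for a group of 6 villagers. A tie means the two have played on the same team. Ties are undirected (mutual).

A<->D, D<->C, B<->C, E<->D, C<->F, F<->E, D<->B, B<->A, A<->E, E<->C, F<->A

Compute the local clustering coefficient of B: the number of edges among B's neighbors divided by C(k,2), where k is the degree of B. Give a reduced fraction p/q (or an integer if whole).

2/3

B's neighbors: A, C, and D (k = 3).
Possible neighbor pairs: C(3,2) = 3. Edges among them: A–D, C–D → e = 2.
Clustering(B) = 2/3.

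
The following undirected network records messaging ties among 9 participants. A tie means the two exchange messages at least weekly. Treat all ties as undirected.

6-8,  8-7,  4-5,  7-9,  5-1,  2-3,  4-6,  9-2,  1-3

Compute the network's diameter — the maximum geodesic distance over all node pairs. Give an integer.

Eccentricity of each node (its greatest distance to any other): 1:4, 2:4, 3:4, 4:4, 5:4, 6:4, 7:4, 8:4, 9:4.
The maximum eccentricity is 4, realized for instance by the pair 6–3 via 6 – 4 – 5 – 1 – 3. So the diameter is 4.

4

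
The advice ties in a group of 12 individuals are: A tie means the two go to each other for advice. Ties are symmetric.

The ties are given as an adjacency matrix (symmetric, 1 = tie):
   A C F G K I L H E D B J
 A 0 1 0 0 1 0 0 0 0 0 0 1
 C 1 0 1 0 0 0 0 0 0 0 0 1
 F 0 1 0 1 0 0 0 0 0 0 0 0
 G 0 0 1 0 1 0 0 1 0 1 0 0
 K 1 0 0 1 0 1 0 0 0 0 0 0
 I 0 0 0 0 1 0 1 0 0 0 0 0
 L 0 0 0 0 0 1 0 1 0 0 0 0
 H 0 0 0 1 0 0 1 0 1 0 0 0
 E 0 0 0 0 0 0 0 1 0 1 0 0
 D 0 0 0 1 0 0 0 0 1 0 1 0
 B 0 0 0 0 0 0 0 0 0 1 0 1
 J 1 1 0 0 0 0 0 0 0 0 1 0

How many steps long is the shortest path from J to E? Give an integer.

One shortest route is J – B – D – E, which uses 3 edges, and at distance 2 from J we only reach {D, F, K}, which does not include E. So d(J,E) = 3.

3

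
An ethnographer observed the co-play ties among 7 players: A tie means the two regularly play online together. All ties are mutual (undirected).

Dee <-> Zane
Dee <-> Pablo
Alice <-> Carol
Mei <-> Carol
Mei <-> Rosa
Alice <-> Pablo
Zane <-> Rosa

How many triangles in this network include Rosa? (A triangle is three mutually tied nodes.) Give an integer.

Rosa's neighbors are Mei and Zane, but none of them are tied to each other, so no triangle contains Rosa.

0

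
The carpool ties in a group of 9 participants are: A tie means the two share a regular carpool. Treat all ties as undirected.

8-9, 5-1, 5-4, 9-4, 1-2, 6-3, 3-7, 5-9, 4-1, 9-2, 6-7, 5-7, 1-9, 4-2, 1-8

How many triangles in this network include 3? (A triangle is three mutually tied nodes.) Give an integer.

3's neighbors: 6 and 7.
Neighbor pairs that are themselves tied: 3–6–7. Each forms one triangle with 3, for 1 in total.

1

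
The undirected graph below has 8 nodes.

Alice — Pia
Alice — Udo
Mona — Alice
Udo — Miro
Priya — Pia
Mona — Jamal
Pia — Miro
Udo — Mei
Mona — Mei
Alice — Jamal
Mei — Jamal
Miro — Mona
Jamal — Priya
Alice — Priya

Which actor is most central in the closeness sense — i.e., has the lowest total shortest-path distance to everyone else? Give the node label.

Alice

Farness (sum of distances to all others) for each node — Alice:9, Jamal:10, Mei:12, Miro:11, Mona:10, Pia:12, Priya:11, Udo:11.
The smallest farness is 9, for Alice, so Alice has the highest closeness.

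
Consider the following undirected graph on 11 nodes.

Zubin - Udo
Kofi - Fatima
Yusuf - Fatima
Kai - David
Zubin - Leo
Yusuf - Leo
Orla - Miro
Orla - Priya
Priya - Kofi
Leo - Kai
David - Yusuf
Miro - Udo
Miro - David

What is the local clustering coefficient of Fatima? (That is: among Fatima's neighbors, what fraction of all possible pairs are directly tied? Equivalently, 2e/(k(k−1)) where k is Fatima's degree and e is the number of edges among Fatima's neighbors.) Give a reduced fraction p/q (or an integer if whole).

Fatima's neighbors: Kofi and Yusuf (k = 2).
Possible neighbor pairs: C(2,2) = 1. Edges among them: none → e = 0.
Clustering(Fatima) = 0/1.

0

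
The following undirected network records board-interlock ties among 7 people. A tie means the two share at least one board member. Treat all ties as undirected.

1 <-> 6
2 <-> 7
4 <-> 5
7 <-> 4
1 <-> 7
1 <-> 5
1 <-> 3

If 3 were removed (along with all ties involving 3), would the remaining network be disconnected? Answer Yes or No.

No

Even without 3, every remaining node can still reach every other (the residual graph is connected), so 3 is not a cut vertex.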